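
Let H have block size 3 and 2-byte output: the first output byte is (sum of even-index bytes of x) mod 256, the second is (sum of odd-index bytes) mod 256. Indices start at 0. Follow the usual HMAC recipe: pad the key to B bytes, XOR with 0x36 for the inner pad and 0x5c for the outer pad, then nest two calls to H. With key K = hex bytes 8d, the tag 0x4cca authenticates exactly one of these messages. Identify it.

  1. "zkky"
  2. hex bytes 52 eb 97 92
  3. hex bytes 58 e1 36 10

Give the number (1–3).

2

Key hex bytes 8d is 1 byte ≤ B = 3; zero-pad to 3 bytes: K' = 8d 00 00.
K' ⊕ ipad = bb 36 36; K' ⊕ opad = d1 5c 5c.
m1: inner = H(bb 36 36 7a 6b 6b 79) = d5 1b; tag = H(d1 5c 5c d5 1b) = 4831
m2: inner = H(bb 36 36 52 eb 97 92) = 6e 1f; tag = H(d1 5c 5c 6e 1f) = 4cca ← matches
m3: inner = H(bb 36 36 58 e1 36 10) = e2 c4; tag = H(d1 5c 5c e2 c4) = f13e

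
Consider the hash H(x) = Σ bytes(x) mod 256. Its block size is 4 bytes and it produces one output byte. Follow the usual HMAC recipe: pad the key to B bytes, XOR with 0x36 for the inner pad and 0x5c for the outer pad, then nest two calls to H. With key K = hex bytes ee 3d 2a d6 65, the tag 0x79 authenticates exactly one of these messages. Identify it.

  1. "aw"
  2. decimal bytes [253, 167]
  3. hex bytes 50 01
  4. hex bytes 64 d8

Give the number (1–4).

Key hex bytes ee 3d 2a d6 65 is 5 bytes > B = 4, so hash it first: H(key) = 90, then zero-pad to 4 bytes: K' = 90 00 00 00.
K' ⊕ ipad = a6 36 36 36; K' ⊕ opad = cc 5c 5c 5c.
m1: inner = H(a6 36 36 36 61 77) = 20; tag = H(cc 5c 5c 5c 20) = 00
m2: inner = H(a6 36 36 36 fd a7) = ec; tag = H(cc 5c 5c 5c ec) = cc
m3: inner = H(a6 36 36 36 50 01) = 99; tag = H(cc 5c 5c 5c 99) = 79 ← matches
m4: inner = H(a6 36 36 36 64 d8) = 84; tag = H(cc 5c 5c 5c 84) = 64

3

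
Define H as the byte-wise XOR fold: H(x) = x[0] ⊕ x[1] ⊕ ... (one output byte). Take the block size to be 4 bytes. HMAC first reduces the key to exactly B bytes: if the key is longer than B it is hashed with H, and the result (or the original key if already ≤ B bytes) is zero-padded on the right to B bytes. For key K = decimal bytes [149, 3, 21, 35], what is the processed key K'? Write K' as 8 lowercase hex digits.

Key decimal bytes [149, 3, 21, 35] = 95 03 15 23 is exactly B = 4 bytes: K' = 95 03 15 23.

95031523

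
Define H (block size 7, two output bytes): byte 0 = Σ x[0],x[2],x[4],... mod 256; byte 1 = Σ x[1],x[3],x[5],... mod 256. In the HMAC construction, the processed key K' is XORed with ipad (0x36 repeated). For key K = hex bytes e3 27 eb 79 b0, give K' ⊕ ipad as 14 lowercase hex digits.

Key hex bytes e3 27 eb 79 b0 is 5 bytes ≤ B = 7; zero-pad to 7 bytes: K' = e3 27 eb 79 b0 00 00.
XOR each byte with 0x36: e3⊕36=d5, 27⊕36=11, eb⊕36=dd, 79⊕36=4f, b0⊕36=86, 00⊕36=36, 00⊕36=36.

d511dd4f863636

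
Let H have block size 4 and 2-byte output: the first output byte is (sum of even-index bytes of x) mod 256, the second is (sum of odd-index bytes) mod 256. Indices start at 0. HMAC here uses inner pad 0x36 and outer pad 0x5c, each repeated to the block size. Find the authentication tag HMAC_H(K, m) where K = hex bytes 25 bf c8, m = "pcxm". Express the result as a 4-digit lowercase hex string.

06ce

Key hex bytes 25 bf c8 is 3 bytes ≤ B = 4; zero-pad to 4 bytes: K' = 25 bf c8 00.
K' ⊕ ipad = 13 89 fe 36.  K' ⊕ opad = 79 e3 94 5c.
Inner input = (K'⊕ipad) ∥ m = 13 89 fe 36 ∥ 70 63 78 6d.
Inner hash: even-index sum = 505 mod 256 = 249; odd-index sum = 399 mod 256 = 143 → f9 8f.
Outer input = (K'⊕opad) ∥ inner = 79 e3 94 5c ∥ f9 8f.
Outer hash (tag): even-index sum = 518 mod 256 = 6; odd-index sum = 462 mod 256 = 206 → 06 ce.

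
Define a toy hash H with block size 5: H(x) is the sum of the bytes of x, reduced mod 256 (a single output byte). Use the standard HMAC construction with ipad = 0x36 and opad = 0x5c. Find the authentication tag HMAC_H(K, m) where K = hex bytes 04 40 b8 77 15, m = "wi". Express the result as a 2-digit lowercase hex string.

Key hex bytes 04 40 b8 77 15 is exactly B = 5 bytes: K' = 04 40 b8 77 15.
K' ⊕ ipad = 32 76 8e 41 23.  K' ⊕ opad = 58 1c e4 2b 49.
Inner input = (K'⊕ipad) ∥ m = 32 76 8e 41 23 ∥ 77 69.
Inner hash: sum = 50+118+142+65+35+119+105 = 634; mod 256 = 122 → 7a.
Outer input = (K'⊕opad) ∥ inner = 58 1c e4 2b 49 ∥ 7a.
Outer hash (tag): sum = 88+28+228+43+73+122 = 582; mod 256 = 70 → 46.

46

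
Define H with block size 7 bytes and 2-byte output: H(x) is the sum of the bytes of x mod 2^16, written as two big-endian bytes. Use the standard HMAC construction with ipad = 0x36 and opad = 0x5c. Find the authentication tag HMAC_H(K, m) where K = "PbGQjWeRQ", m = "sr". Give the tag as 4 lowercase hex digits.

Key "PbGQjWeRQ" = 50 62 47 51 6a 57 65 52 51 is 9 bytes > B = 7, so hash it first: H(key) = 03 13, then zero-pad to 7 bytes: K' = 03 13 00 00 00 00 00.
K' ⊕ ipad = 35 25 36 36 36 36 36.  K' ⊕ opad = 5f 4f 5c 5c 5c 5c 5c.
Inner input = (K'⊕ipad) ∥ m = 35 25 36 36 36 36 36 ∥ 73 72.
Inner hash: sum = 53+37+54+54+54+54+54+115+114 = 589 → 02 4d.
Outer input = (K'⊕opad) ∥ inner = 5f 4f 5c 5c 5c 5c 5c ∥ 02 4d.
Outer hash (tag): sum = 95+79+92+92+92+92+92+2+77 = 713 → 02 c9.

02c9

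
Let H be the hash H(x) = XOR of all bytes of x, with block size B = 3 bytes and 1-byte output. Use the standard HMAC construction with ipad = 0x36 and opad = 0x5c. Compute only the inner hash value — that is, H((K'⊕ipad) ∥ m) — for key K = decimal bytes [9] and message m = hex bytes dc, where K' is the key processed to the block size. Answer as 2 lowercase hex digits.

Key decimal bytes [9] = 09 is 1 byte ≤ B = 3; zero-pad to 3 bytes: K' = 09 00 00.
K' ⊕ ipad = 3f 36 36.
Inner input = 3f 36 36 ∥ dc.
Inner hash: XOR 3f⊕36⊕36⊕dc = e3.

e3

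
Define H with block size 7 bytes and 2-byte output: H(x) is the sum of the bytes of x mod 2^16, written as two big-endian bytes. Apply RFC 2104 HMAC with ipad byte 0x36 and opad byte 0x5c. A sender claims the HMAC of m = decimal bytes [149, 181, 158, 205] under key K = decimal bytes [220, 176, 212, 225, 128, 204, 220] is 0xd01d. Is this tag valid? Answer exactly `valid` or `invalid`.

invalid

Key decimal bytes [220, 176, 212, 225, 128, 204, 220] = dc b0 d4 e1 80 cc dc is exactly B = 7 bytes: K' = dc b0 d4 e1 80 cc dc.
K' ⊕ ipad = ea 86 e2 d7 b6 fa ea; K' ⊕ opad = 80 ec 88 bd dc 90 80.
Inner hash: sum = 234+134+226+215+182+250+234+149+181+158+205 = 2168 → 08 78.
Outer hash (recomputed tag): sum = 128+236+136+189+220+144+128+8+120 = 1309 → 05 1d.
Recomputed tag = 051d; claimed = d01d → mismatch.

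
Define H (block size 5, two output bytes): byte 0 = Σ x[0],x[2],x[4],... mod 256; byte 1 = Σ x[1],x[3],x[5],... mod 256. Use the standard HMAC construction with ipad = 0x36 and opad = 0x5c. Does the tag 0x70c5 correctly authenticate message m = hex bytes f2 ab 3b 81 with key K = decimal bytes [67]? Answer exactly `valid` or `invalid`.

Key decimal bytes [67] = 43 is 1 byte ≤ B = 5; zero-pad to 5 bytes: K' = 43 00 00 00 00.
K' ⊕ ipad = 75 36 36 36 36; K' ⊕ opad = 1f 5c 5c 5c 5c.
Inner hash: even-index sum = 525 mod 256 = 13; odd-index sum = 409 mod 256 = 153 → 0d 99.
Outer hash (recomputed tag): even-index sum = 368 mod 256 = 112; odd-index sum = 197 mod 256 = 197 → 70 c5.
Recomputed tag = 70c5; claimed = 70c5 → match.

valid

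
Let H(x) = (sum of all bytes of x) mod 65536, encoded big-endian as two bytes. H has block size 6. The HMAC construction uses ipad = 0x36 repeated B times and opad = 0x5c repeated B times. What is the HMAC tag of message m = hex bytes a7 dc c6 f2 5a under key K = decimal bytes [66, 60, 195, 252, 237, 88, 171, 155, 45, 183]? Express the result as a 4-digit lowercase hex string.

Key decimal bytes [66, 60, 195, 252, 237, 88, 171, 155, 45, 183] = 42 3c c3 fc ed 58 ab 9b 2d b7 is 10 bytes > B = 6, so hash it first: H(key) = 05 ac, then zero-pad to 6 bytes: K' = 05 ac 00 00 00 00.
K' ⊕ ipad = 33 9a 36 36 36 36.  K' ⊕ opad = 59 f0 5c 5c 5c 5c.
Inner input = (K'⊕ipad) ∥ m = 33 9a 36 36 36 36 ∥ a7 dc c6 f2 5a.
Inner hash: sum = 51+154+54+54+54+54+167+220+198+242+90 = 1338 → 05 3a.
Outer input = (K'⊕opad) ∥ inner = 59 f0 5c 5c 5c 5c ∥ 05 3a.
Outer hash (tag): sum = 89+240+92+92+92+92+5+58 = 760 → 02 f8.

02f8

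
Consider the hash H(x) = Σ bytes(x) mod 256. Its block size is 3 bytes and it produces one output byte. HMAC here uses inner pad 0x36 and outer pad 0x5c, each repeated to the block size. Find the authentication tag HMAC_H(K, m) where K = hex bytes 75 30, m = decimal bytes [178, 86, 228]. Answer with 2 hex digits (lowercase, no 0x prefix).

Key hex bytes 75 30 is 2 bytes ≤ B = 3; zero-pad to 3 bytes: K' = 75 30 00.
K' ⊕ ipad = 43 06 36.  K' ⊕ opad = 29 6c 5c.
Inner input = (K'⊕ipad) ∥ m = 43 06 36 ∥ b2 56 e4.
Inner hash: sum = 67+6+54+178+86+228 = 619; mod 256 = 107 → 6b.
Outer input = (K'⊕opad) ∥ inner = 29 6c 5c ∥ 6b.
Outer hash (tag): sum = 41+108+92+107 = 348; mod 256 = 92 → 5c.

5c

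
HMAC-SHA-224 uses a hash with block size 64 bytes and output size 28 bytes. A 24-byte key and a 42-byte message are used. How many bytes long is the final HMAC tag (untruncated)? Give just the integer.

28

The tag is one SHA-224 digest: 28 bytes.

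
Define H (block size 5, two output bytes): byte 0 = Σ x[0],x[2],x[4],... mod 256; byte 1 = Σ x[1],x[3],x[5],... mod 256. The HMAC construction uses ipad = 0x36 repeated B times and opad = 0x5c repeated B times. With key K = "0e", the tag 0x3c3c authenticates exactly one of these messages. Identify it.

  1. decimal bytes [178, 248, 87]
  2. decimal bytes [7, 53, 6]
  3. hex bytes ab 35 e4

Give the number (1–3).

Key "0e" = 30 65 is 2 bytes ≤ B = 5; zero-pad to 5 bytes: K' = 30 65 00 00 00.
K' ⊕ ipad = 06 53 36 36 36; K' ⊕ opad = 6c 39 5c 5c 5c.
m1: inner = H(06 53 36 36 36 b2 f8 57) = 6a 92; tag = H(6c 39 5c 5c 5c 6a 92) = b6ff
m2: inner = H(06 53 36 36 36 07 35 06) = a7 96; tag = H(6c 39 5c 5c 5c a7 96) = ba3c
m3: inner = H(06 53 36 36 36 ab 35 e4) = a7 18; tag = H(6c 39 5c 5c 5c a7 18) = 3c3c ← matches

3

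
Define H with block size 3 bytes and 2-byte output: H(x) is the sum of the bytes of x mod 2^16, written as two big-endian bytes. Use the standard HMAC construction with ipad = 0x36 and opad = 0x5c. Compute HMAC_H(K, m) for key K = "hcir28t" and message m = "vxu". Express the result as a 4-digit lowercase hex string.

0213

Key "hcir28t" = 68 63 69 72 32 38 74 is 7 bytes > B = 3, so hash it first: H(key) = 02 84, then zero-pad to 3 bytes: K' = 02 84 00.
K' ⊕ ipad = 34 b2 36.  K' ⊕ opad = 5e d8 5c.
Inner input = (K'⊕ipad) ∥ m = 34 b2 36 ∥ 76 78 75.
Inner hash: sum = 52+178+54+118+120+117 = 639 → 02 7f.
Outer input = (K'⊕opad) ∥ inner = 5e d8 5c ∥ 02 7f.
Outer hash (tag): sum = 94+216+92+2+127 = 531 → 02 13.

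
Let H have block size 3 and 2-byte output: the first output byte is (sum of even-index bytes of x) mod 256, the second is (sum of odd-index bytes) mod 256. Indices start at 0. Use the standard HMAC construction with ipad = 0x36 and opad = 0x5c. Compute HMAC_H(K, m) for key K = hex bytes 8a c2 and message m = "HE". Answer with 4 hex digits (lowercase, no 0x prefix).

Key hex bytes 8a c2 is 2 bytes ≤ B = 3; zero-pad to 3 bytes: K' = 8a c2 00.
K' ⊕ ipad = bc f4 36.  K' ⊕ opad = d6 9e 5c.
Inner input = (K'⊕ipad) ∥ m = bc f4 36 ∥ 48 45.
Inner hash: even-index sum = 311 mod 256 = 55; odd-index sum = 316 mod 256 = 60 → 37 3c.
Outer input = (K'⊕opad) ∥ inner = d6 9e 5c ∥ 37 3c.
Outer hash (tag): even-index sum = 366 mod 256 = 110; odd-index sum = 213 mod 256 = 213 → 6e d5.

6ed5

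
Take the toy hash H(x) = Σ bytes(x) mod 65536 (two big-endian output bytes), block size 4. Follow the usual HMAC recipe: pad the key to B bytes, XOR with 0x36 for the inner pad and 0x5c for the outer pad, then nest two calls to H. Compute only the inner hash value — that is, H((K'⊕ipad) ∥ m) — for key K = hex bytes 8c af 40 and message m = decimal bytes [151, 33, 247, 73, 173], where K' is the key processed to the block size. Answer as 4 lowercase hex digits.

04a4

Key hex bytes 8c af 40 is 3 bytes ≤ B = 4; zero-pad to 4 bytes: K' = 8c af 40 00.
K' ⊕ ipad = ba 99 76 36.
Inner input = ba 99 76 36 ∥ 97 21 f7 49 ad.
Inner hash: sum = 186+153+118+54+151+33+247+73+173 = 1188 → 04 a4.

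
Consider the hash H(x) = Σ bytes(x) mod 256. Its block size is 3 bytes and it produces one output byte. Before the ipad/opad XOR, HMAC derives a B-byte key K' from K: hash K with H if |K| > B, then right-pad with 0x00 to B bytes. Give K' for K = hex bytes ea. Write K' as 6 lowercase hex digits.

Key hex bytes ea is 1 byte ≤ B = 3; zero-pad to 3 bytes: K' = ea 00 00.

ea0000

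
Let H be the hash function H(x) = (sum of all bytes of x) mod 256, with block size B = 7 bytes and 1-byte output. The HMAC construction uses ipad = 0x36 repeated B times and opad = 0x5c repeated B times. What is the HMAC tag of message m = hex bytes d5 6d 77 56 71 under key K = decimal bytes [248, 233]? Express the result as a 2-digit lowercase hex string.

Key decimal bytes [248, 233] = f8 e9 is 2 bytes ≤ B = 7; zero-pad to 7 bytes: K' = f8 e9 00 00 00 00 00.
K' ⊕ ipad = ce df 36 36 36 36 36.  K' ⊕ opad = a4 b5 5c 5c 5c 5c 5c.
Inner input = (K'⊕ipad) ∥ m = ce df 36 36 36 36 36 ∥ d5 6d 77 56 71.
Inner hash: sum = 206+223+54+54+54+54+54+213+109+119+86+113 = 1339; mod 256 = 59 → 3b.
Outer input = (K'⊕opad) ∥ inner = a4 b5 5c 5c 5c 5c 5c ∥ 3b.
Outer hash (tag): sum = 164+181+92+92+92+92+92+59 = 864; mod 256 = 96 → 60.

60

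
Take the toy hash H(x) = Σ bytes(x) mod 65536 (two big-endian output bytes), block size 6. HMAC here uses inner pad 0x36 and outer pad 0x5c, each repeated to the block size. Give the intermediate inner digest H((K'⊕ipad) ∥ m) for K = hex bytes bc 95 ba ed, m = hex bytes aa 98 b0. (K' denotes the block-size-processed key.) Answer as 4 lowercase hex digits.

Key hex bytes bc 95 ba ed is 4 bytes ≤ B = 6; zero-pad to 6 bytes: K' = bc 95 ba ed 00 00.
K' ⊕ ipad = 8a a3 8c db 36 36.
Inner input = 8a a3 8c db 36 36 ∥ aa 98 b0.
Inner hash: sum = 138+163+140+219+54+54+170+152+176 = 1266 → 04 f2.

04f2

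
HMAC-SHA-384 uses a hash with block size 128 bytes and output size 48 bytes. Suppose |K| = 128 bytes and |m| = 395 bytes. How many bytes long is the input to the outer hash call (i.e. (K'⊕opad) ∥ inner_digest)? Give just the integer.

Key is 128 ≤ 128 bytes, zero-padded: |K'| = 128.
Outer input = (K'⊕opad) ∥ H(inner) → 128 + 48 = 176 bytes.

176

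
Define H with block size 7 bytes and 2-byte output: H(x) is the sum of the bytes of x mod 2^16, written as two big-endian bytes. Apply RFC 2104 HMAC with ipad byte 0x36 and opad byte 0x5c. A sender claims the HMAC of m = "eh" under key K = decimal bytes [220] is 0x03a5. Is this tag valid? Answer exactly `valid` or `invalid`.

valid

Key decimal bytes [220] = dc is 1 byte ≤ B = 7; zero-pad to 7 bytes: K' = dc 00 00 00 00 00 00.
K' ⊕ ipad = ea 36 36 36 36 36 36; K' ⊕ opad = 80 5c 5c 5c 5c 5c 5c.
Inner hash: sum = 234+54+54+54+54+54+54+101+104 = 763 → 02 fb.
Outer hash (recomputed tag): sum = 128+92+92+92+92+92+92+2+251 = 933 → 03 a5.
Recomputed tag = 03a5; claimed = 03a5 → match.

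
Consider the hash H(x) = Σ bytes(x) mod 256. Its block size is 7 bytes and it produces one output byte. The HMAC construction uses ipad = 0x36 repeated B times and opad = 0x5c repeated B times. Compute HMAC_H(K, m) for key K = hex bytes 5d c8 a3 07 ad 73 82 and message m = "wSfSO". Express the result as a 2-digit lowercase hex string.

Key hex bytes 5d c8 a3 07 ad 73 82 is exactly B = 7 bytes: K' = 5d c8 a3 07 ad 73 82.
K' ⊕ ipad = 6b fe 95 31 9b 45 b4.  K' ⊕ opad = 01 94 ff 5b f1 2f de.
Inner input = (K'⊕ipad) ∥ m = 6b fe 95 31 9b 45 b4 ∥ 77 53 66 53 4f.
Inner hash: sum = 107+254+149+49+155+69+180+119+83+102+83+79 = 1429; mod 256 = 149 → 95.
Outer input = (K'⊕opad) ∥ inner = 01 94 ff 5b f1 2f de ∥ 95.
Outer hash (tag): sum = 1+148+255+91+241+47+222+149 = 1154; mod 256 = 130 → 82.

82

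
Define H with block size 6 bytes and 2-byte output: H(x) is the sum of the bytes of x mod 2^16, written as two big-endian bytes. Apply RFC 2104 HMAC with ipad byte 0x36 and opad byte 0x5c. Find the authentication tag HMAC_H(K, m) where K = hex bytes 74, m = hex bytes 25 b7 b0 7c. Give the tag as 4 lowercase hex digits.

Key hex bytes 74 is 1 byte ≤ B = 6; zero-pad to 6 bytes: K' = 74 00 00 00 00 00.
K' ⊕ ipad = 42 36 36 36 36 36.  K' ⊕ opad = 28 5c 5c 5c 5c 5c.
Inner input = (K'⊕ipad) ∥ m = 42 36 36 36 36 36 ∥ 25 b7 b0 7c.
Inner hash: sum = 66+54+54+54+54+54+37+183+176+124 = 856 → 03 58.
Outer input = (K'⊕opad) ∥ inner = 28 5c 5c 5c 5c 5c ∥ 03 58.
Outer hash (tag): sum = 40+92+92+92+92+92+3+88 = 591 → 02 4f.

024f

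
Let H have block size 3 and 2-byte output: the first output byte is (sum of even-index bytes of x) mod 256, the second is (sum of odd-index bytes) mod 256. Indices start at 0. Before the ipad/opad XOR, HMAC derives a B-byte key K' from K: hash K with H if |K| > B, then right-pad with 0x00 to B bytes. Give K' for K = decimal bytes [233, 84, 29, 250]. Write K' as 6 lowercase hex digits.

064e00

|K| = 4 > B = 3, so first hash the key.
H(K): even-index sum = 262 mod 256 = 6; odd-index sum = 334 mod 256 = 78 → 06 4e.
Zero-pad H(K) = 06 4e to 3 bytes: K' = 06 4e 00.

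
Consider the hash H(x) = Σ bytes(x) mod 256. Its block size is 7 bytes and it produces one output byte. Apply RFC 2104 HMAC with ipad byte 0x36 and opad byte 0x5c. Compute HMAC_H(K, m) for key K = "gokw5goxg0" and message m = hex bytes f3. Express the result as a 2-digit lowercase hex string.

d1

Key "gokw5goxg0" = 67 6f 6b 77 35 67 6f 78 67 30 is 10 bytes > B = 7, so hash it first: H(key) = d2, then zero-pad to 7 bytes: K' = d2 00 00 00 00 00 00.
K' ⊕ ipad = e4 36 36 36 36 36 36.  K' ⊕ opad = 8e 5c 5c 5c 5c 5c 5c.
Inner input = (K'⊕ipad) ∥ m = e4 36 36 36 36 36 36 ∥ f3.
Inner hash: sum = 228+54+54+54+54+54+54+243 = 795; mod 256 = 27 → 1b.
Outer input = (K'⊕opad) ∥ inner = 8e 5c 5c 5c 5c 5c 5c ∥ 1b.
Outer hash (tag): sum = 142+92+92+92+92+92+92+27 = 721; mod 256 = 209 → d1.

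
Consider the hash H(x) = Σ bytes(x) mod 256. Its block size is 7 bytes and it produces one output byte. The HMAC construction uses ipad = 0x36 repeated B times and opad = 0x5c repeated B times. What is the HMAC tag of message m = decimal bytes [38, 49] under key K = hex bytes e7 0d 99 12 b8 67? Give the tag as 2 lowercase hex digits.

Key hex bytes e7 0d 99 12 b8 67 is 6 bytes ≤ B = 7; zero-pad to 7 bytes: K' = e7 0d 99 12 b8 67 00.
K' ⊕ ipad = d1 3b af 24 8e 51 36.  K' ⊕ opad = bb 51 c5 4e e4 3b 5c.
Inner input = (K'⊕ipad) ∥ m = d1 3b af 24 8e 51 36 ∥ 26 31.
Inner hash: sum = 209+59+175+36+142+81+54+38+49 = 843; mod 256 = 75 → 4b.
Outer input = (K'⊕opad) ∥ inner = bb 51 c5 4e e4 3b 5c ∥ 4b.
Outer hash (tag): sum = 187+81+197+78+228+59+92+75 = 997; mod 256 = 229 → e5.

e5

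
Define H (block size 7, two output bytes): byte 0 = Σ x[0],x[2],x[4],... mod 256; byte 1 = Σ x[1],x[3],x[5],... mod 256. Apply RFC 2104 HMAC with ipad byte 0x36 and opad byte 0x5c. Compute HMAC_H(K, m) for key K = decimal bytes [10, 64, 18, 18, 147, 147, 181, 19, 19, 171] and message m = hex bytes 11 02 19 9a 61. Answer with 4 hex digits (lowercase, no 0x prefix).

Key decimal bytes [10, 64, 18, 18, 147, 147, 181, 19, 19, 171] = 0a 40 12 12 93 93 b5 13 13 ab is 10 bytes > B = 7, so hash it first: H(key) = 77 a3, then zero-pad to 7 bytes: K' = 77 a3 00 00 00 00 00.
K' ⊕ ipad = 41 95 36 36 36 36 36.  K' ⊕ opad = 2b ff 5c 5c 5c 5c 5c.
Inner input = (K'⊕ipad) ∥ m = 41 95 36 36 36 36 36 ∥ 11 02 19 9a 61.
Inner hash: even-index sum = 383 mod 256 = 127; odd-index sum = 396 mod 256 = 140 → 7f 8c.
Outer input = (K'⊕opad) ∥ inner = 2b ff 5c 5c 5c 5c 5c ∥ 7f 8c.
Outer hash (tag): even-index sum = 459 mod 256 = 203; odd-index sum = 566 mod 256 = 54 → cb 36.

cb36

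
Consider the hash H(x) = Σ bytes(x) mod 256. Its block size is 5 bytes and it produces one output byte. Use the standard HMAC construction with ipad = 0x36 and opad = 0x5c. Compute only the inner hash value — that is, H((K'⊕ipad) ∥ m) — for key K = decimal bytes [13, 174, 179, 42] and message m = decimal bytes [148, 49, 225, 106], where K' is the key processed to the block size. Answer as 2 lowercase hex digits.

ba

Key decimal bytes [13, 174, 179, 42] = 0d ae b3 2a is 4 bytes ≤ B = 5; zero-pad to 5 bytes: K' = 0d ae b3 2a 00.
K' ⊕ ipad = 3b 98 85 1c 36.
Inner input = 3b 98 85 1c 36 ∥ 94 31 e1 6a.
Inner hash: sum = 59+152+133+28+54+148+49+225+106 = 954; mod 256 = 186 → ba.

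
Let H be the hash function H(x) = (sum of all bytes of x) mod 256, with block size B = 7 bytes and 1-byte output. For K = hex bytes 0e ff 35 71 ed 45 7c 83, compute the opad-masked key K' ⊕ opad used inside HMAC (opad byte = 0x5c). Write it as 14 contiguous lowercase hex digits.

Key hex bytes 0e ff 35 71 ed 45 7c 83 is 8 bytes > B = 7, so hash it first: H(key) = e4, then zero-pad to 7 bytes: K' = e4 00 00 00 00 00 00.
XOR each byte with 0x5c: e4⊕5c=b8, 00⊕5c=5c, 00⊕5c=5c, 00⊕5c=5c, 00⊕5c=5c, 00⊕5c=5c, 00⊕5c=5c.

b85c5c5c5c5c5c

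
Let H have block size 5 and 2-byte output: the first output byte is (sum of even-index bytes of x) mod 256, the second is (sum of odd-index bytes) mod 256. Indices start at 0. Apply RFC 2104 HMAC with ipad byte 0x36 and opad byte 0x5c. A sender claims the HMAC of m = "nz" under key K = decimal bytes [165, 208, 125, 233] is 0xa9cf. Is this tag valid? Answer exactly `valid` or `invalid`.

Key decimal bytes [165, 208, 125, 233] = a5 d0 7d e9 is 4 bytes ≤ B = 5; zero-pad to 5 bytes: K' = a5 d0 7d e9 00.
K' ⊕ ipad = 93 e6 4b df 36; K' ⊕ opad = f9 8c 21 b5 5c.
Inner hash: even-index sum = 398 mod 256 = 142; odd-index sum = 563 mod 256 = 51 → 8e 33.
Outer hash (recomputed tag): even-index sum = 425 mod 256 = 169; odd-index sum = 463 mod 256 = 207 → a9 cf.
Recomputed tag = a9cf; claimed = a9cf → match.

valid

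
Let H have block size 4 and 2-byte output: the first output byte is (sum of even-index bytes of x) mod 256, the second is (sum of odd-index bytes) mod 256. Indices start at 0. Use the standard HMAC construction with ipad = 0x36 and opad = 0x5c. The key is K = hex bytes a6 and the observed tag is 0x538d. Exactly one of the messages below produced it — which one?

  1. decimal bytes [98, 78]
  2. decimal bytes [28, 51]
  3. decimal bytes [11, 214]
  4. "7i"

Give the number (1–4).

Key hex bytes a6 is 1 byte ≤ B = 4; zero-pad to 4 bytes: K' = a6 00 00 00.
K' ⊕ ipad = 90 36 36 36; K' ⊕ opad = fa 5c 5c 5c.
m1: inner = H(90 36 36 36 62 4e) = 28 ba; tag = H(fa 5c 5c 5c 28 ba) = 7e72
m2: inner = H(90 36 36 36 1c 33) = e2 9f; tag = H(fa 5c 5c 5c e2 9f) = 3857
m3: inner = H(90 36 36 36 0b d6) = d1 42; tag = H(fa 5c 5c 5c d1 42) = 27fa
m4: inner = H(90 36 36 36 37 69) = fd d5; tag = H(fa 5c 5c 5c fd d5) = 538d ← matches

4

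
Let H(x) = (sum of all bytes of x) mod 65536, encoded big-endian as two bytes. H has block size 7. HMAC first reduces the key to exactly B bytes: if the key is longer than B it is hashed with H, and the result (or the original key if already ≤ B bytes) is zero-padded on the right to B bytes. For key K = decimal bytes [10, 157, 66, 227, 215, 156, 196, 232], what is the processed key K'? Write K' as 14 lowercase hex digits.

04eb0000000000

|K| = 8 > B = 7, so first hash the key.
H(K): sum = 10+157+66+227+215+156+196+232 = 1259 → 04 eb.
Zero-pad H(K) = 04 eb to 7 bytes: K' = 04 eb 00 00 00 00 00.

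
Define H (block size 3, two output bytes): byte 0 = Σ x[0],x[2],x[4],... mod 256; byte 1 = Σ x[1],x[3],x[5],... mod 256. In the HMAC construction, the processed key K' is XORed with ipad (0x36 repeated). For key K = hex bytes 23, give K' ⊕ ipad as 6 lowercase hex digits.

Key hex bytes 23 is 1 byte ≤ B = 3; zero-pad to 3 bytes: K' = 23 00 00.
XOR each byte with 0x36: 23⊕36=15, 00⊕36=36, 00⊕36=36.

153636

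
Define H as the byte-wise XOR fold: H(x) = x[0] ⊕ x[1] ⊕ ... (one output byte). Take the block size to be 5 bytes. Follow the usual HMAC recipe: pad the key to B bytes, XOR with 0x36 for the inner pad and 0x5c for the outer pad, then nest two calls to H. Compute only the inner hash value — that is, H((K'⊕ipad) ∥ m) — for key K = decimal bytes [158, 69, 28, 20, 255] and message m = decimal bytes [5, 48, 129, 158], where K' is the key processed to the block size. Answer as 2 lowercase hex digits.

Key decimal bytes [158, 69, 28, 20, 255] = 9e 45 1c 14 ff is exactly B = 5 bytes: K' = 9e 45 1c 14 ff.
K' ⊕ ipad = a8 73 2a 22 c9.
Inner input = a8 73 2a 22 c9 ∥ 05 30 81 9e.
Inner hash: XOR a8⊕73⊕2a⊕22⊕c9⊕05⊕30⊕81⊕9e = 30.

30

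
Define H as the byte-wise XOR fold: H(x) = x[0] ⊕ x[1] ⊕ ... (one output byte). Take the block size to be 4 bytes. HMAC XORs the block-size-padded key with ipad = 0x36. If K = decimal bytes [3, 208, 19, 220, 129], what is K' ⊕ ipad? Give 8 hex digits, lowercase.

ab363636

Key decimal bytes [3, 208, 19, 220, 129] = 03 d0 13 dc 81 is 5 bytes > B = 4, so hash it first: H(key) = 9d, then zero-pad to 4 bytes: K' = 9d 00 00 00.
XOR each byte with 0x36: 9d⊕36=ab, 00⊕36=36, 00⊕36=36, 00⊕36=36.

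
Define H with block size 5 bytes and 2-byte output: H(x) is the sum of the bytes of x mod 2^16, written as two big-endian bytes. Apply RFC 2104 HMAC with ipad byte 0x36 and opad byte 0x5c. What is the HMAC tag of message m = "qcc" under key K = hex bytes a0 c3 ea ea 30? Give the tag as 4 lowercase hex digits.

Key hex bytes a0 c3 ea ea 30 is exactly B = 5 bytes: K' = a0 c3 ea ea 30.
K' ⊕ ipad = 96 f5 dc dc 06.  K' ⊕ opad = fc 9f b6 b6 6c.
Inner input = (K'⊕ipad) ∥ m = 96 f5 dc dc 06 ∥ 71 63 63.
Inner hash: sum = 150+245+220+220+6+113+99+99 = 1152 → 04 80.
Outer input = (K'⊕opad) ∥ inner = fc 9f b6 b6 6c ∥ 04 80.
Outer hash (tag): sum = 252+159+182+182+108+4+128 = 1015 → 03 f7.

03f7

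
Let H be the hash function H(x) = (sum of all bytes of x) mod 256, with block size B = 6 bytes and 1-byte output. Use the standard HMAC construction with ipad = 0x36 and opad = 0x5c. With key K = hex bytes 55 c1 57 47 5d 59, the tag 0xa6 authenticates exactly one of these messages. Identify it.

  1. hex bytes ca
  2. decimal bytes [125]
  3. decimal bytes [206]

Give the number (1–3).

3

Key hex bytes 55 c1 57 47 5d 59 is exactly B = 6 bytes: K' = 55 c1 57 47 5d 59.
K' ⊕ ipad = 63 f7 61 71 6b 6f; K' ⊕ opad = 09 9d 0b 1b 01 05.
m1: inner = H(63 f7 61 71 6b 6f ca) = d0; tag = H(09 9d 0b 1b 01 05 d0) = a2
m2: inner = H(63 f7 61 71 6b 6f 7d) = 83; tag = H(09 9d 0b 1b 01 05 83) = 55
m3: inner = H(63 f7 61 71 6b 6f ce) = d4; tag = H(09 9d 0b 1b 01 05 d4) = a6 ← matches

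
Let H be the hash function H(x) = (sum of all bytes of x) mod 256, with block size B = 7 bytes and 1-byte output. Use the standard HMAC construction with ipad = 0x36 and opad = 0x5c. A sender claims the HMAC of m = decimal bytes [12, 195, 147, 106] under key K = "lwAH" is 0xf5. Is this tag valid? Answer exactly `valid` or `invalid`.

invalid

Key "lwAH" = 6c 77 41 48 is 4 bytes ≤ B = 7; zero-pad to 7 bytes: K' = 6c 77 41 48 00 00 00.
K' ⊕ ipad = 5a 41 77 7e 36 36 36; K' ⊕ opad = 30 2b 1d 14 5c 5c 5c.
Inner hash: sum = 90+65+119+126+54+54+54+12+195+147+106 = 1022; mod 256 = 254 → fe.
Outer hash (recomputed tag): sum = 48+43+29+20+92+92+92+254 = 670; mod 256 = 158 → 9e.
Recomputed tag = 9e; claimed = f5 → mismatch.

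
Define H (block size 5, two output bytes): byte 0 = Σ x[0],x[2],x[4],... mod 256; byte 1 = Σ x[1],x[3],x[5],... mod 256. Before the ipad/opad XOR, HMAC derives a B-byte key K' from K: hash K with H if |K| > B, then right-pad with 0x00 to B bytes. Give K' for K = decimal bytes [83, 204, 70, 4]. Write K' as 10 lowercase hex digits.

Key decimal bytes [83, 204, 70, 4] = 53 cc 46 04 is 4 bytes ≤ B = 5; zero-pad to 5 bytes: K' = 53 cc 46 04 00.

53cc460400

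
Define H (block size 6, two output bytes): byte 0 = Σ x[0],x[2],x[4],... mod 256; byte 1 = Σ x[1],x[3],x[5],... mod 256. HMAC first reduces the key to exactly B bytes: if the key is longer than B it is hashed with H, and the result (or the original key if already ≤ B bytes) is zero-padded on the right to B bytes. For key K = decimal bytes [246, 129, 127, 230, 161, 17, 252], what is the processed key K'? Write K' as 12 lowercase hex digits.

127800000000

|K| = 7 > B = 6, so first hash the key.
H(K): even-index sum = 786 mod 256 = 18; odd-index sum = 376 mod 256 = 120 → 12 78.
Zero-pad H(K) = 12 78 to 6 bytes: K' = 12 78 00 00 00 00.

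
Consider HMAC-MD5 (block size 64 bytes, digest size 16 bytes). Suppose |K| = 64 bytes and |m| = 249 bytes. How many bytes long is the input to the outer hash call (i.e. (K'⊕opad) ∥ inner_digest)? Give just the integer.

80

Key is 64 ≤ 64 bytes, zero-padded: |K'| = 64.
Outer input = (K'⊕opad) ∥ H(inner) → 64 + 16 = 80 bytes.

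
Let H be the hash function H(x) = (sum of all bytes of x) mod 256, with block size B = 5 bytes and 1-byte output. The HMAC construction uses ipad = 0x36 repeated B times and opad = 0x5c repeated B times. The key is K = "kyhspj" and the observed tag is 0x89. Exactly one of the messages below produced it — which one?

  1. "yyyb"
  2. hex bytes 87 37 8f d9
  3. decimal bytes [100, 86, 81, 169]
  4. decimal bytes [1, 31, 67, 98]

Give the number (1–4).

Key "kyhspj" = 6b 79 68 73 70 6a is 6 bytes > B = 5, so hash it first: H(key) = 99, then zero-pad to 5 bytes: K' = 99 00 00 00 00.
K' ⊕ ipad = af 36 36 36 36; K' ⊕ opad = c5 5c 5c 5c 5c.
m1: inner = H(af 36 36 36 36 79 79 79 62) = 54; tag = H(c5 5c 5c 5c 5c 54) = 89 ← matches
m2: inner = H(af 36 36 36 36 87 37 8f d9) = ad; tag = H(c5 5c 5c 5c 5c ad) = e2
m3: inner = H(af 36 36 36 36 64 56 51 a9) = 3b; tag = H(c5 5c 5c 5c 5c 3b) = 70
m4: inner = H(af 36 36 36 36 01 1f 43 62) = 4c; tag = H(c5 5c 5c 5c 5c 4c) = 81

1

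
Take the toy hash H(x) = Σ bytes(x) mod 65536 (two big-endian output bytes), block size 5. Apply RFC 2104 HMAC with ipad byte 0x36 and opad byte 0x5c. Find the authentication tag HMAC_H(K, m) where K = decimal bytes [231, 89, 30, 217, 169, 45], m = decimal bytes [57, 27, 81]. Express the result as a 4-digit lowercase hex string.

027c

Key decimal bytes [231, 89, 30, 217, 169, 45] = e7 59 1e d9 a9 2d is 6 bytes > B = 5, so hash it first: H(key) = 03 0d, then zero-pad to 5 bytes: K' = 03 0d 00 00 00.
K' ⊕ ipad = 35 3b 36 36 36.  K' ⊕ opad = 5f 51 5c 5c 5c.
Inner input = (K'⊕ipad) ∥ m = 35 3b 36 36 36 ∥ 39 1b 51.
Inner hash: sum = 53+59+54+54+54+57+27+81 = 439 → 01 b7.
Outer input = (K'⊕opad) ∥ inner = 5f 51 5c 5c 5c ∥ 01 b7.
Outer hash (tag): sum = 95+81+92+92+92+1+183 = 636 → 02 7c.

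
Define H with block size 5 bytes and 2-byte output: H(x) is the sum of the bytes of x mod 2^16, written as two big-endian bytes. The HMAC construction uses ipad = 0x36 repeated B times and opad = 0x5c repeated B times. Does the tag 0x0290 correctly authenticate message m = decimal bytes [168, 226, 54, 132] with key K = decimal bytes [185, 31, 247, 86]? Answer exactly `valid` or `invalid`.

Key decimal bytes [185, 31, 247, 86] = b9 1f f7 56 is 4 bytes ≤ B = 5; zero-pad to 5 bytes: K' = b9 1f f7 56 00.
K' ⊕ ipad = 8f 29 c1 60 36; K' ⊕ opad = e5 43 ab 0a 5c.
Inner hash: sum = 143+41+193+96+54+168+226+54+132 = 1107 → 04 53.
Outer hash (recomputed tag): sum = 229+67+171+10+92+4+83 = 656 → 02 90.
Recomputed tag = 0290; claimed = 0290 → match.

valid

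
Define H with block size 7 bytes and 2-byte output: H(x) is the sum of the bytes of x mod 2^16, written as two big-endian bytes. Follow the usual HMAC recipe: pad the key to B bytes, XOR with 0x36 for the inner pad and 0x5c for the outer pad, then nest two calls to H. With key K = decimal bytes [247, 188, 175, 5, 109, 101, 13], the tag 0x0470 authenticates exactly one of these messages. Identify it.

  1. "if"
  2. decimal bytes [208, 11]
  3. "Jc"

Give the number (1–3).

2

Key decimal bytes [247, 188, 175, 5, 109, 101, 13] = f7 bc af 05 6d 65 0d is exactly B = 7 bytes: K' = f7 bc af 05 6d 65 0d.
K' ⊕ ipad = c1 8a 99 33 5b 53 3b; K' ⊕ opad = ab e0 f3 59 31 39 51.
m1: inner = H(c1 8a 99 33 5b 53 3b 69 66) = 03 cf; tag = H(ab e0 f3 59 31 39 51 03 cf) = 0464
m2: inner = H(c1 8a 99 33 5b 53 3b d0 0b) = 03 db; tag = H(ab e0 f3 59 31 39 51 03 db) = 0470 ← matches
m3: inner = H(c1 8a 99 33 5b 53 3b 4a 63) = 03 ad; tag = H(ab e0 f3 59 31 39 51 03 ad) = 0442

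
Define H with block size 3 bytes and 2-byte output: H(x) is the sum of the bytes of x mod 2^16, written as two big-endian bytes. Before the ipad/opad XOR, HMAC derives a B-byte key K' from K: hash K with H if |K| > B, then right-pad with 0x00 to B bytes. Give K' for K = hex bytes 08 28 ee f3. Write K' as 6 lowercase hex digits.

021100

|K| = 4 > B = 3, so first hash the key.
H(K): sum = 8+40+238+243 = 529 → 02 11.
Zero-pad H(K) = 02 11 to 3 bytes: K' = 02 11 00.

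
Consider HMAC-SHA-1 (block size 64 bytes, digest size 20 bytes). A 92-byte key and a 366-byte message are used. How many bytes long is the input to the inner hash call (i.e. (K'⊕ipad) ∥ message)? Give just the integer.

430

Key is 92 > 64 bytes, so it is hashed to 20 bytes then zero-padded to 64: |K'| = 64.
Inner input = (K'⊕ipad) ∥ m → 64 + 366 = 430 bytes.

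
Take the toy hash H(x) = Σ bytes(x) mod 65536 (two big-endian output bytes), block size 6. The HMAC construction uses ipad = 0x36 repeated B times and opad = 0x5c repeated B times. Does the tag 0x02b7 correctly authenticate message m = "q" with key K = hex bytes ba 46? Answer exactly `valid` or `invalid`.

valid

Key hex bytes ba 46 is 2 bytes ≤ B = 6; zero-pad to 6 bytes: K' = ba 46 00 00 00 00.
K' ⊕ ipad = 8c 70 36 36 36 36; K' ⊕ opad = e6 1a 5c 5c 5c 5c.
Inner hash: sum = 140+112+54+54+54+54+113 = 581 → 02 45.
Outer hash (recomputed tag): sum = 230+26+92+92+92+92+2+69 = 695 → 02 b7.
Recomputed tag = 02b7; claimed = 02b7 → match.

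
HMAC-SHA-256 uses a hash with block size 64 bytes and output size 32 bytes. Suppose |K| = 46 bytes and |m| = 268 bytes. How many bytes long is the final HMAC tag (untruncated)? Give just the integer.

The tag is one SHA-256 digest: 32 bytes.

32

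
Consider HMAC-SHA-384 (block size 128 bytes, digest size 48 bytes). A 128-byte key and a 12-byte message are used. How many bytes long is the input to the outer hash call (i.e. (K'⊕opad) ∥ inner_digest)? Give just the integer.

176

Key is 128 ≤ 128 bytes, zero-padded: |K'| = 128.
Outer input = (K'⊕opad) ∥ H(inner) → 128 + 48 = 176 bytes.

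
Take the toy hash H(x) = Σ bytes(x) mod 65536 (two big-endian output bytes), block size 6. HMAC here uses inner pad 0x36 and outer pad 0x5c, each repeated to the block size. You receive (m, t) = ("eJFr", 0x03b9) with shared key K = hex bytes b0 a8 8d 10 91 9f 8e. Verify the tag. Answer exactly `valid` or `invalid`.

Key hex bytes b0 a8 8d 10 91 9f 8e is 7 bytes > B = 6, so hash it first: H(key) = 03 b3, then zero-pad to 6 bytes: K' = 03 b3 00 00 00 00.
K' ⊕ ipad = 35 85 36 36 36 36; K' ⊕ opad = 5f ef 5c 5c 5c 5c.
Inner hash: sum = 53+133+54+54+54+54+101+74+70+114 = 761 → 02 f9.
Outer hash (recomputed tag): sum = 95+239+92+92+92+92+2+249 = 953 → 03 b9.
Recomputed tag = 03b9; claimed = 03b9 → match.

valid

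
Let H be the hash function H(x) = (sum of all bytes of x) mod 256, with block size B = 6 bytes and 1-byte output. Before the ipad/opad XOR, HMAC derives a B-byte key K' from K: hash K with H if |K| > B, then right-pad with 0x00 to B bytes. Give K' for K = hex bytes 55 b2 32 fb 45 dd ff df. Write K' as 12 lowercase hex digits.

|K| = 8 > B = 6, so first hash the key.
H(K): sum = 85+178+50+251+69+221+255+223 = 1332; mod 256 = 52 → 34.
Zero-pad H(K) = 34 to 6 bytes: K' = 34 00 00 00 00 00.

340000000000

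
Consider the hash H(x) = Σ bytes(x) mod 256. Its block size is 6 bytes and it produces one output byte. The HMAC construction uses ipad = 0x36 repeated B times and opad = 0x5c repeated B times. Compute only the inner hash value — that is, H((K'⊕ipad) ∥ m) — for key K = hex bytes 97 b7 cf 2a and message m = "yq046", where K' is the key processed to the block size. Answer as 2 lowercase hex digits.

27

Key hex bytes 97 b7 cf 2a is 4 bytes ≤ B = 6; zero-pad to 6 bytes: K' = 97 b7 cf 2a 00 00.
K' ⊕ ipad = a1 81 f9 1c 36 36.
Inner input = a1 81 f9 1c 36 36 ∥ 79 71 30 34 36.
Inner hash: sum = 161+129+249+28+54+54+121+113+48+52+54 = 1063; mod 256 = 39 → 27.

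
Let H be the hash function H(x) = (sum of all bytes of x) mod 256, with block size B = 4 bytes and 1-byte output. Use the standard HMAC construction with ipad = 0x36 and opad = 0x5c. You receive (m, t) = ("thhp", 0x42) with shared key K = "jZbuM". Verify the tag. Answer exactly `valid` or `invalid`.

invalid

Key "jZbuM" = 6a 5a 62 75 4d is 5 bytes > B = 4, so hash it first: H(key) = e8, then zero-pad to 4 bytes: K' = e8 00 00 00.
K' ⊕ ipad = de 36 36 36; K' ⊕ opad = b4 5c 5c 5c.
Inner hash: sum = 222+54+54+54+116+104+104+112 = 820; mod 256 = 52 → 34.
Outer hash (recomputed tag): sum = 180+92+92+92+52 = 508; mod 256 = 252 → fc.
Recomputed tag = fc; claimed = 42 → mismatch.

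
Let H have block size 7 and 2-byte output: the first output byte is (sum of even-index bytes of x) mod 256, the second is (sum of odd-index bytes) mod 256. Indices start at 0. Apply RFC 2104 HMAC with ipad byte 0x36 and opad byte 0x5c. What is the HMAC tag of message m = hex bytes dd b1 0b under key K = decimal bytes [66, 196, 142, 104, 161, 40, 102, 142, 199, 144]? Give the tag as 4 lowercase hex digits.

6ee1

Key decimal bytes [66, 196, 142, 104, 161, 40, 102, 142, 199, 144] = 42 c4 8e 68 a1 28 66 8e c7 90 is 10 bytes > B = 7, so hash it first: H(key) = 9e 72, then zero-pad to 7 bytes: K' = 9e 72 00 00 00 00 00.
K' ⊕ ipad = a8 44 36 36 36 36 36.  K' ⊕ opad = c2 2e 5c 5c 5c 5c 5c.
Inner input = (K'⊕ipad) ∥ m = a8 44 36 36 36 36 36 ∥ dd b1 0b.
Inner hash: even-index sum = 507 mod 256 = 251; odd-index sum = 408 mod 256 = 152 → fb 98.
Outer input = (K'⊕opad) ∥ inner = c2 2e 5c 5c 5c 5c 5c ∥ fb 98.
Outer hash (tag): even-index sum = 622 mod 256 = 110; odd-index sum = 481 mod 256 = 225 → 6e e1.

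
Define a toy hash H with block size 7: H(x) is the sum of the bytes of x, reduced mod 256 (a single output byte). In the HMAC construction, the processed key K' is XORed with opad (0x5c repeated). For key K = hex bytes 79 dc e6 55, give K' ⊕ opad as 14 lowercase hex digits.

Key hex bytes 79 dc e6 55 is 4 bytes ≤ B = 7; zero-pad to 7 bytes: K' = 79 dc e6 55 00 00 00.
XOR each byte with 0x5c: 79⊕5c=25, dc⊕5c=80, e6⊕5c=ba, 55⊕5c=09, 00⊕5c=5c, 00⊕5c=5c, 00⊕5c=5c.

2580ba095c5c5c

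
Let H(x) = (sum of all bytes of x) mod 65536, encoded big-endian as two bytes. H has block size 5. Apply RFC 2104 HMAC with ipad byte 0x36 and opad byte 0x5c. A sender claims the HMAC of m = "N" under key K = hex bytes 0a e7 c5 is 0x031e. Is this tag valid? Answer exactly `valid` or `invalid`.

Key hex bytes 0a e7 c5 is 3 bytes ≤ B = 5; zero-pad to 5 bytes: K' = 0a e7 c5 00 00.
K' ⊕ ipad = 3c d1 f3 36 36; K' ⊕ opad = 56 bb 99 5c 5c.
Inner hash: sum = 60+209+243+54+54+78 = 698 → 02 ba.
Outer hash (recomputed tag): sum = 86+187+153+92+92+2+186 = 798 → 03 1e.
Recomputed tag = 031e; claimed = 031e → match.

valid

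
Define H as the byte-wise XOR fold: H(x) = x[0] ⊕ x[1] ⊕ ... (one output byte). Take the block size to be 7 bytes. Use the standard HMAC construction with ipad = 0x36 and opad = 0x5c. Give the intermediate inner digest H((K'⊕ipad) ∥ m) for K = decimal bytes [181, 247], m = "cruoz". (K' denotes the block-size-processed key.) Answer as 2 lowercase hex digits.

05

Key decimal bytes [181, 247] = b5 f7 is 2 bytes ≤ B = 7; zero-pad to 7 bytes: K' = b5 f7 00 00 00 00 00.
K' ⊕ ipad = 83 c1 36 36 36 36 36.
Inner input = 83 c1 36 36 36 36 36 ∥ 63 72 75 6f 7a.
Inner hash: XOR 83⊕c1⊕36⊕36⊕36⊕36⊕36⊕63⊕72⊕75⊕6f⊕7a = 05.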